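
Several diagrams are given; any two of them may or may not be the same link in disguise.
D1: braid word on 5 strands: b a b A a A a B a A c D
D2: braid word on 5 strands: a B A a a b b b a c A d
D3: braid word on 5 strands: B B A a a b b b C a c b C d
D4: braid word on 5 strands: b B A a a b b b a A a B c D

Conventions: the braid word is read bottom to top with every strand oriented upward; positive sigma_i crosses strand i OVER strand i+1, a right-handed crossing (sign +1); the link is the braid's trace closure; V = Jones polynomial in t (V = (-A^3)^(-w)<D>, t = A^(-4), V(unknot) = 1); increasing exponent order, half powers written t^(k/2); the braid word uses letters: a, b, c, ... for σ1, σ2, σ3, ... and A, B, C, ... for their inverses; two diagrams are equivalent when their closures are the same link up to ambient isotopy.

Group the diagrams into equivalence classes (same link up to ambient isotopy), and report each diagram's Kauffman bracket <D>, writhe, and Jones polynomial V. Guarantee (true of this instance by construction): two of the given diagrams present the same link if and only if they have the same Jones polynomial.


grouping into links: {D1} | {D2, D3, D4}
V(D1) = 1  (w +2, c 12, <D> = A^6)
D2 (bracket -A^-6 + A^-2 - A^2 + 2A^6 - A^10 + A^14; 12 crossings at w = +6): V = t - t^2 + 2t^3 - t^4 + t^5 - t^6
V(D3) = t - t^2 + 2t^3 - t^4 + t^5 - t^6  [14 crossings, <D> = -A^-12 + A^-8 - A^-4 + 2 - A^4 + A^8, w = +4]
V(D4) = t - t^2 + 2t^3 - t^4 + t^5 - t^6  [14 crossings, <D> = -A^-12 + A^-8 - A^-4 + 2 - A^4 + A^8, w = +4]
why: V(t) takes 2 values over 4 diagrams, fixing the grouping


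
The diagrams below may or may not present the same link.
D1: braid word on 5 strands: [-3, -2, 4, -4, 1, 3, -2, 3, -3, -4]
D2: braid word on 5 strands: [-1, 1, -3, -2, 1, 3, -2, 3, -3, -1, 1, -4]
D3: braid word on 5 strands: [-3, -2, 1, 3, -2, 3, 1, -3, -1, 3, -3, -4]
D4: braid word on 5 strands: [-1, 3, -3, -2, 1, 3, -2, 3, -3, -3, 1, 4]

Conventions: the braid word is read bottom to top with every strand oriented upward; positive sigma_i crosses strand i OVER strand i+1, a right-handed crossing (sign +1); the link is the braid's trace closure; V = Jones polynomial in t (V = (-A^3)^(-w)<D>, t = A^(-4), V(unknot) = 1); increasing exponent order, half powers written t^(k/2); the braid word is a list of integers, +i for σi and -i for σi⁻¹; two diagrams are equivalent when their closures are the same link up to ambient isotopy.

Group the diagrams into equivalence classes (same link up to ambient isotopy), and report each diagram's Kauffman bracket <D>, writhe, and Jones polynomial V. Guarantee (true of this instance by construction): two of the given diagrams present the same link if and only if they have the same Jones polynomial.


classes: {D1, D2, D3, D4}
V(D1) = 1  [10 crossings, <D> = A^-6, w = -2]
V(D2) = 1  (w -2, c 12, <D> = A^-6)
V(D3) = 1  (w -2, c 12, <D> = A^-6)
V(D4) = 1  (w 0, c 12, <D> = 1)
note: all 4 diagrams share one V(t), hence one class


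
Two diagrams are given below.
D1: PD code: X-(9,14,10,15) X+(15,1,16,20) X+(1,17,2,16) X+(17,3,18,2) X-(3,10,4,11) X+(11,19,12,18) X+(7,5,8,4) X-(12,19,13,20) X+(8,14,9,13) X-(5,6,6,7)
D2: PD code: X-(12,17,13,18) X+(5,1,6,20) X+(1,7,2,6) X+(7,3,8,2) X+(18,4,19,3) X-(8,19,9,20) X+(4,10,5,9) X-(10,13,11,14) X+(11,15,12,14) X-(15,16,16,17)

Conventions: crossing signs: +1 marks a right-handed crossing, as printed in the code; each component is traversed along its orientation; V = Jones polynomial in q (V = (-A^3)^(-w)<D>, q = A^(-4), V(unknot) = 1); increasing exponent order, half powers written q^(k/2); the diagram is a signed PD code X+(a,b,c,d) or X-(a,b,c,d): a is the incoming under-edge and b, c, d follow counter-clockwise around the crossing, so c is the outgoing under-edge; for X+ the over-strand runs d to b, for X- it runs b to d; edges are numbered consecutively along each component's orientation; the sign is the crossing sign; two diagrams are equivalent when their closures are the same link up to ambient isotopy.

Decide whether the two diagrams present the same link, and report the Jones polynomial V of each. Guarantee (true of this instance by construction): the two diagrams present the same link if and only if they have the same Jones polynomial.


equivalent: no
D1 (bracket -A^-10 + A^-6 + A^2; 10 crossings at w = +2): V = q + q^3 - q^4
D2 (bracket -A^-18 + A^-14 - A^-10 + 2A^-6 - A^-2 + A^2; 10 crossings at w = +2): V = q - q^2 + 2q^3 - q^4 + q^5 - q^6
key observation: 2 classes among 2 diagrams; unequal V(q) rules out equality


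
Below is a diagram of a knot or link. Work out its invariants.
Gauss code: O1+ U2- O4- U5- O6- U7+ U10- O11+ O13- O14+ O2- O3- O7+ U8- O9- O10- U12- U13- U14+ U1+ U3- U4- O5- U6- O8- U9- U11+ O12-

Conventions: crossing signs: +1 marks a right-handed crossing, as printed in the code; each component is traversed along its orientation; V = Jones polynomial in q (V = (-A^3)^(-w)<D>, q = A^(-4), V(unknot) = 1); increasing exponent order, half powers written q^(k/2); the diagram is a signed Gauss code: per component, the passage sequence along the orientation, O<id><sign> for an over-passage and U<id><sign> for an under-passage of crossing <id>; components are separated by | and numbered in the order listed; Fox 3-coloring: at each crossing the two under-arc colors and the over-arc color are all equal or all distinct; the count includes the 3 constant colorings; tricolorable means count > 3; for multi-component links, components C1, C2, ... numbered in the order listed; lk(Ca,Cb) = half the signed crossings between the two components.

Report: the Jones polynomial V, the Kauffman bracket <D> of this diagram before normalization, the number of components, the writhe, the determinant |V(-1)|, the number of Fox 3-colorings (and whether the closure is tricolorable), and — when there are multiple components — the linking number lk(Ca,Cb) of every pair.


V = -q^-9 + 2q^-8 - 3q^-7 + 3q^-6 - 3q^-5 + 3q^-4 - q^-3 + q^-2
<D> = A^-10 - A^-6 + 3A^-2 - 3A^2 + 3A^6 - 3A^10 + 2A^14 - A^18 (w = -6)
1 component over 14 crossings, w = -6
3 Fox colorings among 3^14, |V(-1)| = 17: not tricolorable
why: w = -6 (over 14 crossings) is diagram-only; (-A^3)^(6) removes it from V


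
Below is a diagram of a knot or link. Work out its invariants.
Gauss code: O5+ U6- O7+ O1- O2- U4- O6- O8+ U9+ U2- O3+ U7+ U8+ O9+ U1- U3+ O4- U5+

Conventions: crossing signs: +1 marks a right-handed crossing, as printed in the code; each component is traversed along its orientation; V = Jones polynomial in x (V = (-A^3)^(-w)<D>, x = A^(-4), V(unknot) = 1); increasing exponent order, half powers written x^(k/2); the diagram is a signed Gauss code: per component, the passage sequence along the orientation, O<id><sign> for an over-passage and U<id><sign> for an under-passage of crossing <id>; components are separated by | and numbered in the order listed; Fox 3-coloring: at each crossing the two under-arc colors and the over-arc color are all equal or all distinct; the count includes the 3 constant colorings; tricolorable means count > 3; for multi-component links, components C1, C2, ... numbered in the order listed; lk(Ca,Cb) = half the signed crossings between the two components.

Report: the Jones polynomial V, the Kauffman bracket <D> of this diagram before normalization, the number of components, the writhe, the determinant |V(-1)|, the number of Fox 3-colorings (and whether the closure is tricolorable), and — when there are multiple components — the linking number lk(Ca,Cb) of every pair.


V(x) = -x^-3 + x^-2 - x^-1 + 3 - x + x^2 - x^3
bracket: A^-9 - A^-5 + A^-1 - 3A^3 + A^7 - A^11 + A^15, w = +1
1 component, writhe +1, over 9 crossings
det 9, colorings 27 of 3^9 — tricolorable
observation: V spans 6 powers of x: at least 6 crossings in any diagram


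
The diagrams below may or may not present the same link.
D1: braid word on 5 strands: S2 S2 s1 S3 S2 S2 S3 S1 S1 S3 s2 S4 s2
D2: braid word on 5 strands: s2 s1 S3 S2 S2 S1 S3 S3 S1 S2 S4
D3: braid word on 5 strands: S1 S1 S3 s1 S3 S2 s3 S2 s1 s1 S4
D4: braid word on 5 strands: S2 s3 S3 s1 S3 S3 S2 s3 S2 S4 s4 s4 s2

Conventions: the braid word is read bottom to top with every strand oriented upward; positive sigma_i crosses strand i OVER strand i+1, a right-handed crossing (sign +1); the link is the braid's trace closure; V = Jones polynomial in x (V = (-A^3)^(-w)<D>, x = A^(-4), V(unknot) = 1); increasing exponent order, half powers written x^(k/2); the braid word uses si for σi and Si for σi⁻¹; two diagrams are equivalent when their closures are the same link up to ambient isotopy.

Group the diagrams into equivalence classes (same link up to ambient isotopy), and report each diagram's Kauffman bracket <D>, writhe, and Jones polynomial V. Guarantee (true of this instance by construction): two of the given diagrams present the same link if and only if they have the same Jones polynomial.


classes: {D1, D2} | {D3, D4}
V(D1) = x^(-13/2) - x^(-11/2) + x^(-9/2) - 2x^(-7/2) - x^(-3/2)  [13 crossings, <D> = A^-15 + 2A^-7 - A^-3 + A - A^5, w = -7]
D2 (bracket A^-15 + 2A^-7 - A^-3 + A - A^5; 11 crossings at w = -7): V = x^(-13/2) - x^(-11/2) + x^(-9/2) - 2x^(-7/2) - x^(-3/2)
V(D3) = -x^(-9/2) - x^(-5/2) + x^(-3/2) - x^(-1/2)  (w -3, c 11, <D> = A^-7 - A^-3 + A + A^9)
V(D4) = -x^(-9/2) - x^(-5/2) + x^(-3/2) - x^(-1/2)  (w -1, c 13, <D> = A^-1 - A^3 + A^7 + A^15)
note: comparing 4 Jones polynomials yields 2 groups


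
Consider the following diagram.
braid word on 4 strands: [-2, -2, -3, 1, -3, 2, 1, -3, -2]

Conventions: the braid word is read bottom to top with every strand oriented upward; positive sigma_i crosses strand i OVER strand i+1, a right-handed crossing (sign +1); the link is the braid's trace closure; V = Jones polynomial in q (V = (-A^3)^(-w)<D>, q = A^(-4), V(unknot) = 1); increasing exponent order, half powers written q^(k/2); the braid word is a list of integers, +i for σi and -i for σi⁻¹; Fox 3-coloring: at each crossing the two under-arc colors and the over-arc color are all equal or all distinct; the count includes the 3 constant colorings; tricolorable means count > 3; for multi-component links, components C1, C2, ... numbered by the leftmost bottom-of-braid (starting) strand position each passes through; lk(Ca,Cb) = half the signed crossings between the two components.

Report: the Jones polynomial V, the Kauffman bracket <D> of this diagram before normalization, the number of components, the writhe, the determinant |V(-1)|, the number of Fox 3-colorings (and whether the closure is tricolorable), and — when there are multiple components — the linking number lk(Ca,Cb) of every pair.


V(q) = q^-7 - 2q^-6 + 2q^-5 - 3q^-4 + 3q^-3 - 2q^-2 + 2q^-1
bracket: -2A^-5 + 2A^-1 - 3A^3 + 3A^7 - 2A^11 + 2A^15 - A^19, w = -3
1 component, writhe -3, over 9 crossings
det 15, colorings 9 of 3^9 — tricolorable
observation: V spans 6 powers of q: at least 6 crossings in any diagram


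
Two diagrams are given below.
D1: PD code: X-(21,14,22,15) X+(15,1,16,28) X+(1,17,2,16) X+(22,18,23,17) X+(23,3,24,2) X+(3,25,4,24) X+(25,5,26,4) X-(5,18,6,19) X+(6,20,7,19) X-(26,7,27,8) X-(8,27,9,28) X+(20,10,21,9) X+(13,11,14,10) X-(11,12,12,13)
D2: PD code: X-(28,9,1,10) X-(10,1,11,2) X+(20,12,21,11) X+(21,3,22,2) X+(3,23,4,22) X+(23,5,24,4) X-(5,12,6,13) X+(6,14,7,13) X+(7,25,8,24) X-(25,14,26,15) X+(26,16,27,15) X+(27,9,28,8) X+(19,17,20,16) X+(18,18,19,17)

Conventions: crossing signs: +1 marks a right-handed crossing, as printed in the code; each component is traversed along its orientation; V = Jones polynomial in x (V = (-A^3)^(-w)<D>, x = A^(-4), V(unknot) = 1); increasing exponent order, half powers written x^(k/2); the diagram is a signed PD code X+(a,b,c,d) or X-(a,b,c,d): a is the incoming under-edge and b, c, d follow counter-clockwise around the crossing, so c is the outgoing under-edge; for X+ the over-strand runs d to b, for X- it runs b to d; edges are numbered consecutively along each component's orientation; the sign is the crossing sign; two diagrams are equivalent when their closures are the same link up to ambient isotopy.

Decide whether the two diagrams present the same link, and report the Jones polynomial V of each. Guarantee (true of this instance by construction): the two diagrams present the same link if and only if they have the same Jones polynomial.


equivalent: yes
D1 (bracket -A^-4 + 1 + A^8; 14 crossings at w = +4): V = x + x^3 - x^4
D2 (bracket -A^2 + A^6 + A^14; 14 crossings at w = +6): V = x + x^3 - x^4
key observation: Reidemeister moves carry D1 (14 crossings) to D2 (14)


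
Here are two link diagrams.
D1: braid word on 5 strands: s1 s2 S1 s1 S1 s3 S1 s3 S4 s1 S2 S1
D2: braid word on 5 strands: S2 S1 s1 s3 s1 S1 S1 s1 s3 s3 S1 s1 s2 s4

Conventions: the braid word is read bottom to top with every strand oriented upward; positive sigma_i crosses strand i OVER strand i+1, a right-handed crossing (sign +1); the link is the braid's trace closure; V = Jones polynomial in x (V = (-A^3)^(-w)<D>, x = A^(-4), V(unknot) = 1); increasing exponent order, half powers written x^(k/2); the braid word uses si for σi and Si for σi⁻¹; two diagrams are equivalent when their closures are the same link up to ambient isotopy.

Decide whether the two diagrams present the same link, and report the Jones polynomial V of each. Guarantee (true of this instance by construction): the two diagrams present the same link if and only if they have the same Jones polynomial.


equivalent: no
D1 (bracket A^-12 + A^-8 + A^-4 + 1; 12 crossings at w = 0): V = 1 + x + x^2 + x^3
V(D2) = 1 + 2x + 2x^2 + x^3 - x^4 - x^5  (w +4, c 14, <D> = -A^-8 - A^-4 + 1 + 2A^4 + 2A^8 + A^12)
key observation: comparing 2 Jones polynomials yields 2 groups


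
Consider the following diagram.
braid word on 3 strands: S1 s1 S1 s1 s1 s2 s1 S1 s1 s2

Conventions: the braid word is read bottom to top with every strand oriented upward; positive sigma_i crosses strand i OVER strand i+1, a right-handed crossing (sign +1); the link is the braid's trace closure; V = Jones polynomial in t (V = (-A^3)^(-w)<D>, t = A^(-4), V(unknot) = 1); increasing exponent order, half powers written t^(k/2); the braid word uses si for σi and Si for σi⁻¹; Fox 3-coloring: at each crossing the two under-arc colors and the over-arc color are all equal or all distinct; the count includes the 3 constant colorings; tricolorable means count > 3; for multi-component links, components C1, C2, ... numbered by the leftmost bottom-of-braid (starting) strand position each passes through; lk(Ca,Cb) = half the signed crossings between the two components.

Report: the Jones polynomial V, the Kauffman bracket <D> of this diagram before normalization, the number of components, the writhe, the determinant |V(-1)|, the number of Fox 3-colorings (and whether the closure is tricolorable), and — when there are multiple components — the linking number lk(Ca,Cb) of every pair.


V(t) = t + t^3 - t^4
bracket: -A^-4 + 1 + A^8, w = +4
1 component, writhe +4, over 10 crossings
det 3, colorings 9 of 3^10 — tricolorable
observation: free reduction leaves σ1 σ2 σ1 σ2 of the original 10 letters


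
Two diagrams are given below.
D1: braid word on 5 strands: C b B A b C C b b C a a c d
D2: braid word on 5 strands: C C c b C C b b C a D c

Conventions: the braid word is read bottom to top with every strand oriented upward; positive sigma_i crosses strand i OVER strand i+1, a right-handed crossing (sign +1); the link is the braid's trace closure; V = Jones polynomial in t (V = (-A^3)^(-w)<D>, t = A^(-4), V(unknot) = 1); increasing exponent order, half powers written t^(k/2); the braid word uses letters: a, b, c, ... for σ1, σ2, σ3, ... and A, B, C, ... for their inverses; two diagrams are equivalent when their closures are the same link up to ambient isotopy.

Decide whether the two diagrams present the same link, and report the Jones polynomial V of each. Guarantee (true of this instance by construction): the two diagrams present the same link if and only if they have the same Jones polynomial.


same link: yes
V(D1) = -t^-3 + 2t^-2 - 2t^-1 + 3 - 2t + 2t^2 - t^3  [14 crossings, <D> = -A^-6 + 2A^-2 - 2A^2 + 3A^6 - 2A^10 + 2A^14 - A^18, w = +2]
V(D2) = -t^-3 + 2t^-2 - 2t^-1 + 3 - 2t + 2t^2 - t^3  (w 0, c 12, <D> = -A^-12 + 2A^-8 - 2A^-4 + 3 - 2A^4 + 2A^8 - A^12)
note: one V(t) for all 2 diagrams — one class (guaranteed)


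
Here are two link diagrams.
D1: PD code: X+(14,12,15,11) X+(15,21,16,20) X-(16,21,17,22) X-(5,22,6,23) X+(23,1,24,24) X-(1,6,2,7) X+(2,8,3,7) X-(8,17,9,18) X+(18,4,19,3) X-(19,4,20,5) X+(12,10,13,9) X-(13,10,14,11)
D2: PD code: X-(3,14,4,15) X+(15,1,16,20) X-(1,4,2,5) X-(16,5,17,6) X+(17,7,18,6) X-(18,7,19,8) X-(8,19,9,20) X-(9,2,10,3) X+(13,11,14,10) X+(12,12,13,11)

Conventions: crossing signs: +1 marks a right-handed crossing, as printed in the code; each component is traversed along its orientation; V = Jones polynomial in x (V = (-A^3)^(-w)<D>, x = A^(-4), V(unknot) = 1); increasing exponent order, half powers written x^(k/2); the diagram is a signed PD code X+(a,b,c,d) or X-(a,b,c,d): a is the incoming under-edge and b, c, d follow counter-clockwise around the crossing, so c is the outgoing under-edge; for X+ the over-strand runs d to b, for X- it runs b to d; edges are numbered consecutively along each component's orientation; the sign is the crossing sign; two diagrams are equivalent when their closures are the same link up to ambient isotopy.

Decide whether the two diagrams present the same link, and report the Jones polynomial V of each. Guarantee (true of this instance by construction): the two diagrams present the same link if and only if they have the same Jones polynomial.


same link: no
V(D1) = 1  [12 crossings, <D> = 1, w = 0]
V(D2) = -x^-6 + x^-5 - x^-4 + 2x^-3 - x^-2 + x^-1  (w -2, c 10, <D> = A^-2 - A^2 + 2A^6 - A^10 + A^14 - A^18)
note: 2 classes among 2 diagrams; unequal V(x) rules out equality


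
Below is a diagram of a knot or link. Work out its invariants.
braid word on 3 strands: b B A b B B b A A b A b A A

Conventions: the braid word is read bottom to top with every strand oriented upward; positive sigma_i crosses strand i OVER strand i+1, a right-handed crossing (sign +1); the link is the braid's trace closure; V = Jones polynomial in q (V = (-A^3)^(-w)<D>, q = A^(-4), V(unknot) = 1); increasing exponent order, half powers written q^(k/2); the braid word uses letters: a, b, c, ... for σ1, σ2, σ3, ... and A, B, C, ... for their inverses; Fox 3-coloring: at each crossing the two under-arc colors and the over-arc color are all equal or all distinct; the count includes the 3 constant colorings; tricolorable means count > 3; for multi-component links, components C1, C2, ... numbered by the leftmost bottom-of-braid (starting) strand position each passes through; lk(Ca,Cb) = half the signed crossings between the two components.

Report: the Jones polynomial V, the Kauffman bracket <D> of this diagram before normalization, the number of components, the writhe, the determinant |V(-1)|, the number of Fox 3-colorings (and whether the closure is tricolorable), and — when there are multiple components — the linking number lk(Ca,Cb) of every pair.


Jones polynomial: V(q) = q^-8 - 2q^-7 + 2q^-6 - 3q^-5 + 3q^-4 - 2q^-3 + 2q^-2 - q^-1 + 1
<D> = A^-12 - A^-8 + 2A^-4 - 2 + 3A^4 - 3A^8 + 2A^12 - 2A^16 + A^20; writhe -4
components 1, writhe -4 (14 crossings)
3-colorings: 3 of 3^14, det 17 — not tricolorable
note: |V(-1)| = 17: so not tricolorable, since 3 does not divide 17


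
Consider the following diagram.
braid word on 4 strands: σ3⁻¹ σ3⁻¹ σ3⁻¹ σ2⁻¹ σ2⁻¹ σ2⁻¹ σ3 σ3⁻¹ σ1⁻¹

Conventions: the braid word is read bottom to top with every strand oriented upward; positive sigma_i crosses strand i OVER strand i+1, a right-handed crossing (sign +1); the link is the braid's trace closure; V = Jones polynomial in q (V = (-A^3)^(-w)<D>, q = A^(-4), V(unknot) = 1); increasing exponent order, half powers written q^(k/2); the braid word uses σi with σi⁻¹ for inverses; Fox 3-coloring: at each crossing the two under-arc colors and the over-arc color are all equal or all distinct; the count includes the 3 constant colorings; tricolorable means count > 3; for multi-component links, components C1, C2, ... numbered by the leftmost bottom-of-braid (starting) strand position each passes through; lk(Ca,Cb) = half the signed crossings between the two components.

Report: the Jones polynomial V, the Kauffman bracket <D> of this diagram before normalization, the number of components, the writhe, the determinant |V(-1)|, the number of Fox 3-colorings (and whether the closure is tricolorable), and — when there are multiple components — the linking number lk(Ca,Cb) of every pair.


V = q^-8 - 2q^-7 + q^-6 - 2q^-5 + 2q^-4 + q^-2
<D> = -A^-13 - 2A^-5 + 2A^-1 - A^3 + 2A^7 - A^11 (w = -7)
1 component over 9 crossings, w = -7
27 Fox colorings among 3^9, |V(-1)| = 9: tricolorable
why: det 9 = |V(-1)|; divisible by 3, so tricolorable


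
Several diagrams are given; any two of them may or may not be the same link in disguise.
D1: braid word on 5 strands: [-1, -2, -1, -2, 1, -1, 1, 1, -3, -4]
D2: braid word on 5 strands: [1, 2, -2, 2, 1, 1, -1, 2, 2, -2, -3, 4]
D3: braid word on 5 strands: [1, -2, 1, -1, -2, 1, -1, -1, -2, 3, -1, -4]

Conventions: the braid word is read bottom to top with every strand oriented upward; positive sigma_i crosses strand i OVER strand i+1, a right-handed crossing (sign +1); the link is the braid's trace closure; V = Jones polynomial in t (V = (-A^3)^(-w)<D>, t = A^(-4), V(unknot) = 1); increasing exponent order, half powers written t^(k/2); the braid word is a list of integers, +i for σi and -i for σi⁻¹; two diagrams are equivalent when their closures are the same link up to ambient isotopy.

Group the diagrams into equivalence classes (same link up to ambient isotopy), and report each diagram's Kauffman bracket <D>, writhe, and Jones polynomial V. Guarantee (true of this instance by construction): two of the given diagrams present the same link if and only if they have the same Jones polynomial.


classes: {D1} | {D2} | {D3}
V(D1) = 1  [10 crossings, <D> = A^-12, w = -4]
D2 (bracket -A^-4 + 1 + A^8; 12 crossings at w = +4): V = t + t^3 - t^4
V(D3) = -t^-4 + t^-3 + t^-1  [12 crossings, <D> = A^-8 + 1 - A^4, w = -4]
note: 3 values of V(t) split the 3 diagrams


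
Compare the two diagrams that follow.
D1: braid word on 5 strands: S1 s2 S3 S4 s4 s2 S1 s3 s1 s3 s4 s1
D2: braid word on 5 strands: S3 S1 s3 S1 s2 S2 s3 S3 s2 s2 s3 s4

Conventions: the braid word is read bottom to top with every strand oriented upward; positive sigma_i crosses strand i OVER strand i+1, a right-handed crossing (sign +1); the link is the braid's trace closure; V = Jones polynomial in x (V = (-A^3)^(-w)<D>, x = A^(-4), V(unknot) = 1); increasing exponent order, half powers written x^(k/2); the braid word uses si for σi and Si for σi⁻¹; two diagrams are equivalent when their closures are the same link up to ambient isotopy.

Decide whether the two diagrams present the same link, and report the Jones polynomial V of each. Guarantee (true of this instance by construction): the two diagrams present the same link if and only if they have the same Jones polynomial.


equivalent: no
D1 (bracket A^-8 + A^-4 + 1 + A^12; 12 crossings at w = +4): V = 1 + x^3 + x^4 + x^5
D2 (bracket A^-2 + 2A^6 + A^14; 12 crossings at w = +2): V = x^-2 + 2 + x^2
key observation: V(x) takes 2 values over 2 diagrams, fixing the grouping


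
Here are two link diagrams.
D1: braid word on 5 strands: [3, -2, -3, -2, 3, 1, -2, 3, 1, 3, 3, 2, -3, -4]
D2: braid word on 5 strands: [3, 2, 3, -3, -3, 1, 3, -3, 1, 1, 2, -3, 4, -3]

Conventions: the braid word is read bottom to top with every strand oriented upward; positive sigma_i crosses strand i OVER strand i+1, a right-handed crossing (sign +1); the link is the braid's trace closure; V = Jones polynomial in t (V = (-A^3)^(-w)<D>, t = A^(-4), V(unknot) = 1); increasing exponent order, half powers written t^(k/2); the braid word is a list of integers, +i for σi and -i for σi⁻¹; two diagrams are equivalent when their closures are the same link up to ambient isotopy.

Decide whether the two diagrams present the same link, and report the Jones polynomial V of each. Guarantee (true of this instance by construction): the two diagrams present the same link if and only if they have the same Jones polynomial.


equivalent: no
D1 (bracket -A^-18 + 2A^-14 - 3A^-10 + 4A^-6 - 3A^-2 + 3A^2 - 2A^6 + A^10; 14 crossings at w = +2): V = t^-1 - 2 + 3t - 3t^2 + 4t^3 - 3t^4 + 2t^5 - t^6
V(D2) = t^-1 - 1 + 2t - 3t^2 + 3t^3 - 2t^4 + 2t^5 - t^6  [14 crossings, <D> = -A^-12 + 2A^-8 - 2A^-4 + 3 - 3A^4 + 2A^8 - A^12 + A^16, w = +4]
observation: V(t) takes 2 values over 2 diagrams, fixing the grouping


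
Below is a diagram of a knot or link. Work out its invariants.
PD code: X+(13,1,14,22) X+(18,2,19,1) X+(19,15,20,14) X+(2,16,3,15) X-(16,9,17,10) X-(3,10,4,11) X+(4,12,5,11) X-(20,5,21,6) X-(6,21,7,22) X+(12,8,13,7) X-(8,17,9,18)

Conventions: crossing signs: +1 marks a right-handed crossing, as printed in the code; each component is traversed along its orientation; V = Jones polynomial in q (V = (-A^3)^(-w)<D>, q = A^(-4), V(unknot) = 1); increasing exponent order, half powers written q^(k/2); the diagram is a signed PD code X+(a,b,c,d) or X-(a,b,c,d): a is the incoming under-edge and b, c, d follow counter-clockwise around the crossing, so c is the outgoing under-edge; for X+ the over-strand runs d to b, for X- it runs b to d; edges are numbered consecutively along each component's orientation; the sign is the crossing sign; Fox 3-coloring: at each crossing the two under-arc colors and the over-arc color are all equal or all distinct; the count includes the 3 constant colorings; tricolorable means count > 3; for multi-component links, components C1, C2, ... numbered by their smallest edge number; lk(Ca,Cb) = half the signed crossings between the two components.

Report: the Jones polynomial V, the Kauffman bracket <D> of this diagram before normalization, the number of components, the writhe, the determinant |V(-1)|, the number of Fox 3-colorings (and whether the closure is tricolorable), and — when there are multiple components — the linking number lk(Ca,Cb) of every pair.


V = q^-2 - q^-1 + 2 - 2q + q^2 - q^3 + q^4
<D> = -A^-13 + A^-9 - A^-5 + 2A^-1 - 2A^3 + A^7 - A^11 (w = +1)
1 component over 11 crossings, w = +1
9 Fox colorings among 3^11, |V(-1)| = 9: tricolorable
why: w = +1 shifts under R1 moves; the (-A^3)^(-1) factor cancels that in V


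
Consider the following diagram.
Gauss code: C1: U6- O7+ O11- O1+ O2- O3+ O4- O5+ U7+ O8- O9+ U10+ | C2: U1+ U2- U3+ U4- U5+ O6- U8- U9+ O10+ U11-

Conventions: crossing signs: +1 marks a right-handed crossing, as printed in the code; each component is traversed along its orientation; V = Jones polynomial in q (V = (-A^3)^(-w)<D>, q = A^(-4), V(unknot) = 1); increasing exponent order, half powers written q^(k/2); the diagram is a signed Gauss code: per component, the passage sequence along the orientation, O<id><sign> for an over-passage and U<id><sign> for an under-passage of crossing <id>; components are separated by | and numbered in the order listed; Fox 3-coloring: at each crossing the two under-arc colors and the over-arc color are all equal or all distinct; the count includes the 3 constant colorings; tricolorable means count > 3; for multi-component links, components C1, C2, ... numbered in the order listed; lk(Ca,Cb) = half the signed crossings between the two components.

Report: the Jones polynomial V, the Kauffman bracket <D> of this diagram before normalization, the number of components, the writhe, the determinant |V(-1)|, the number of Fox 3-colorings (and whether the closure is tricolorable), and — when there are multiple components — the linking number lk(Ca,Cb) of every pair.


V(q) = -q^(-1/2) - q^(1/2)
bracket: A + A^5, w = +1
2 components, writhe +1, over 11 crossings
lk(C1,C2) = 0
det 0, colorings 9 of 3^11 — tricolorable
observation: w = +1 shifts under R1 moves; the (-A^3)^(-1) factor cancels that in V


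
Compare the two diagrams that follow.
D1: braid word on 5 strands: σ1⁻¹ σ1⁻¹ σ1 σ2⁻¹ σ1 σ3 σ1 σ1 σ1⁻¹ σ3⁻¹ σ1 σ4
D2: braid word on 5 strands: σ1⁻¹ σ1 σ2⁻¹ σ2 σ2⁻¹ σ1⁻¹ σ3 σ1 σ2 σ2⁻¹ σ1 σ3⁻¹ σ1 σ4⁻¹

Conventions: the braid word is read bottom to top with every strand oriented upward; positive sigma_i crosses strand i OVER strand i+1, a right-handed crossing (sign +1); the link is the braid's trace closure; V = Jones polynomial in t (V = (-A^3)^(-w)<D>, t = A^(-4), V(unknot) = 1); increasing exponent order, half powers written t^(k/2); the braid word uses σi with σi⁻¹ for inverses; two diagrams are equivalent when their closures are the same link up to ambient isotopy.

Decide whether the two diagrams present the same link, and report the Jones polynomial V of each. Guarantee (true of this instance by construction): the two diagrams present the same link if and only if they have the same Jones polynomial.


equivalent: yes
D1 (bracket A^-6 + A^-2 + A^2 + A^6; 12 crossings at w = +2): V = 1 + t + t^2 + t^3
V(D2) = 1 + t + t^2 + t^3  [14 crossings, <D> = A^-12 + A^-8 + A^-4 + 1, w = 0]
observation: one V(t) for all 2 diagrams — one class (guaranteed)


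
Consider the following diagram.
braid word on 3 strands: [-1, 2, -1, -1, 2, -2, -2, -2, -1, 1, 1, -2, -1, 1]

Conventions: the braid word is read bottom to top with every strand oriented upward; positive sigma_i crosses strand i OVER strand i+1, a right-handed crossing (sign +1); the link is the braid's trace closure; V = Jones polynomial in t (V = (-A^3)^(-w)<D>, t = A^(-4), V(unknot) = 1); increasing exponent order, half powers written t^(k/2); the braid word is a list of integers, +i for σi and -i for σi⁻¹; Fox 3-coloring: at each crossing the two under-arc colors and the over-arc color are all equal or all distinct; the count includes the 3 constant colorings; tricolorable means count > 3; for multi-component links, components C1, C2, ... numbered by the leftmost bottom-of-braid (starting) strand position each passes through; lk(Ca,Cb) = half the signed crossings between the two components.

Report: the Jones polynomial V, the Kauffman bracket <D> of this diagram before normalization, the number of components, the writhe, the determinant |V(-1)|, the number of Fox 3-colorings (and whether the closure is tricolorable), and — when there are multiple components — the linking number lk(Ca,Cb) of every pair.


V = t^-7 - 2t^-6 + 2t^-5 - 3t^-4 + 3t^-3 - 2t^-2 + 2t^-1
<D> = 2A^-8 - 2A^-4 + 3 - 3A^4 + 2A^8 - 2A^12 + A^16 (w = -4)
1 component over 14 crossings, w = -4
9 Fox colorings among 3^14, |V(-1)| = 15: tricolorable
why: |V(-1)| = 15: so tricolorable, since 3 divides 15


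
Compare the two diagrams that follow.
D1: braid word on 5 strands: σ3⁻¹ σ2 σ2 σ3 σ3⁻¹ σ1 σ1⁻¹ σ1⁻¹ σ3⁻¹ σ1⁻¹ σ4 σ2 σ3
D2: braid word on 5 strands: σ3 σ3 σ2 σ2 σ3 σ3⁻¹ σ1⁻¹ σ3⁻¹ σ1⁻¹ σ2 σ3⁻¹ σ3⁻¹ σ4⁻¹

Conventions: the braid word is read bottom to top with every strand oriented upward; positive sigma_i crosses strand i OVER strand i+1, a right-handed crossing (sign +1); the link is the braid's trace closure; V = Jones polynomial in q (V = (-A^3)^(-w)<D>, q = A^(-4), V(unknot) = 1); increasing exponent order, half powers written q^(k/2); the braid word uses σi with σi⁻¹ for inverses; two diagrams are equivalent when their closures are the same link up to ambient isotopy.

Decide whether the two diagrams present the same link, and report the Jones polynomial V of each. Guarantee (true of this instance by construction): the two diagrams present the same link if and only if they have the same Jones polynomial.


equivalent: yes
D1 (bracket -A^-11 + A^-7 - A^-3 + 2A + A^9; 13 crossings at w = +1): V = -q^(-3/2) - 2q^(1/2) + q^(3/2) - q^(5/2) + q^(7/2)
V(D2) = -q^(-3/2) - 2q^(1/2) + q^(3/2) - q^(5/2) + q^(7/2)  (w -1, c 13, <D> = -A^-17 + A^-13 - A^-9 + 2A^-5 + A^3)
key observation: one V(q) for all 2 diagrams — one class (guaranteed)


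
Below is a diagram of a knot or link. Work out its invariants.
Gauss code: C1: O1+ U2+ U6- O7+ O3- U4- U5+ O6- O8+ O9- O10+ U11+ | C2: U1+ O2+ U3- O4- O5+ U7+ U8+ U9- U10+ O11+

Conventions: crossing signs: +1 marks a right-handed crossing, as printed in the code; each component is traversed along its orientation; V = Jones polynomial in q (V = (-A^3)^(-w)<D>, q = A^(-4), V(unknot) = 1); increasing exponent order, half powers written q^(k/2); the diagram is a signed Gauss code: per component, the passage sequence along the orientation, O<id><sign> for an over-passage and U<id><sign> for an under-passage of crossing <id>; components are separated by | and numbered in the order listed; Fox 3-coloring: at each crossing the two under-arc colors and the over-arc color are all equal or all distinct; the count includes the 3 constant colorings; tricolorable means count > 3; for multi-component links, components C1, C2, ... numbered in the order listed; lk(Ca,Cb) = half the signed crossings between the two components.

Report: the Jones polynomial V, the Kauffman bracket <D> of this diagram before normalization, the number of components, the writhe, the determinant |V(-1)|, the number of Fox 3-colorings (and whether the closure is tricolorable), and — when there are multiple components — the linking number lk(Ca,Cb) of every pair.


V = -q^(3/2) - q^(7/2) + q^(9/2) - q^(11/2)
<D> = A^-13 - A^-9 + A^-5 + A^3 (w = +3)
2 components over 11 crossings, w = +3
lk(C1,C2): +2
3 Fox colorings among 3^11, |V(-1)| = 4: not tricolorable
why: det 4 = |V(-1)|; not divisible by 3, so not tricolorable


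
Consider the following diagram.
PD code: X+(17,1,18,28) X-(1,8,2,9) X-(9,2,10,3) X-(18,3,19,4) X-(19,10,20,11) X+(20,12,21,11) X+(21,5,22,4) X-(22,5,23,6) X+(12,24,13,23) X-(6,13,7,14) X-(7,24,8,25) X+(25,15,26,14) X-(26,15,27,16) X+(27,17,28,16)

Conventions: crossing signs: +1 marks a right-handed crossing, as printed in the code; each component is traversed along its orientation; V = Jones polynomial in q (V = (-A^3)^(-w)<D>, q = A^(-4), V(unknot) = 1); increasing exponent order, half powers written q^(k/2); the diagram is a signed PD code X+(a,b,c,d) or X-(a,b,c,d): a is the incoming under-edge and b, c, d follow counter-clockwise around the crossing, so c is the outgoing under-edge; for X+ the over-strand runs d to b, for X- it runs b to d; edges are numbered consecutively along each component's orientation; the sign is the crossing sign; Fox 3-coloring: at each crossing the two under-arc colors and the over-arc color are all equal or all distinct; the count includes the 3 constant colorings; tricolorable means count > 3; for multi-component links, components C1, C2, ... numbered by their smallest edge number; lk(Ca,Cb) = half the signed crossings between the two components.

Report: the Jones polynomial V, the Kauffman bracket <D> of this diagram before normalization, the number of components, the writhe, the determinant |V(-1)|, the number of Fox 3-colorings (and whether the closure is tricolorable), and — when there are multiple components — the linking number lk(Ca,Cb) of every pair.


Jones polynomial: V(q) = -q^-5 + q^-4 - q^-3 + 2q^-2 - q^-1 + 2 - q
<D> = -A^-10 + 2A^-6 - A^-2 + 2A^2 - A^6 + A^10 - A^14; writhe -2
components 1, writhe -2 (14 crossings)
3-colorings: 9 of 3^14, det 9 — tricolorable
note: V spans 6 powers of q: at least 6 crossings in any diagram


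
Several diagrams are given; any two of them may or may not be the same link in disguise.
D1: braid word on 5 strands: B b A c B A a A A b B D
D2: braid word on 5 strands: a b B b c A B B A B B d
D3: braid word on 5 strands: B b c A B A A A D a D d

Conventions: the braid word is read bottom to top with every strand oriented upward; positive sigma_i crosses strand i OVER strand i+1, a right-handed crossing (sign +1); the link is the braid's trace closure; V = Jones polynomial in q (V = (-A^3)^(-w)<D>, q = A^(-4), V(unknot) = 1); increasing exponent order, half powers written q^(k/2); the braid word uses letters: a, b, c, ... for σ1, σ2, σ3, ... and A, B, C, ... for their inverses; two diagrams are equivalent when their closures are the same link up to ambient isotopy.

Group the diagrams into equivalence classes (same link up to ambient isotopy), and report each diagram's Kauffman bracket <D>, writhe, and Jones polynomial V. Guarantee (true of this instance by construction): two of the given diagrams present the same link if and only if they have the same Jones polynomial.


classes: {D1, D2, D3}
V(D1) = -q^-4 + q^-3 + q^-1  [12 crossings, <D> = A^-8 + 1 - A^4, w = -4]
D2 (bracket A^-2 + A^6 - A^10; 12 crossings at w = -2): V = -q^-4 + q^-3 + q^-1
D3 (bracket A^-8 + 1 - A^4; 12 crossings at w = -4): V = -q^-4 + q^-3 + q^-1
note: all 3 diagrams share one V(q), hence one class


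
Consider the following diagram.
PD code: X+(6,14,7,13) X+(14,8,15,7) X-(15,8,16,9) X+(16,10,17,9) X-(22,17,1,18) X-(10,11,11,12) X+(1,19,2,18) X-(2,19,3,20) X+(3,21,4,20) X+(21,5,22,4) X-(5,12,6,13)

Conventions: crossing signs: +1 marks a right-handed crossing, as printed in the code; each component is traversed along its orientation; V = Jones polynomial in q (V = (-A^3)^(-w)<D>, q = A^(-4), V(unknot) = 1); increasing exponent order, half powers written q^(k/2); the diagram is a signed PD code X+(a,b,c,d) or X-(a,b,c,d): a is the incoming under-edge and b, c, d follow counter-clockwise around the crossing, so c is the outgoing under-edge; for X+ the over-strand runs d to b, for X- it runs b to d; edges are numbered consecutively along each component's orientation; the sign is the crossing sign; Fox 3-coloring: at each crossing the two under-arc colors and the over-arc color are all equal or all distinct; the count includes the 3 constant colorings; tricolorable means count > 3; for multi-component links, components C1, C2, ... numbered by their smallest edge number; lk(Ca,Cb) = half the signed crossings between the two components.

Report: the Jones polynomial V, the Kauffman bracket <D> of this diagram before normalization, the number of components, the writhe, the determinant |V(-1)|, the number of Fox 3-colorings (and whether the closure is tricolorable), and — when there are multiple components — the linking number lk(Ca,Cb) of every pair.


V = 1
<D> = -A^3 (w = +1)
1 component over 11 crossings, w = +1
3 Fox colorings among 3^11, |V(-1)| = 1: not tricolorable
why: w = +1 (over 11 crossings) is diagram-only; (-A^3)^(-1) removes it from V


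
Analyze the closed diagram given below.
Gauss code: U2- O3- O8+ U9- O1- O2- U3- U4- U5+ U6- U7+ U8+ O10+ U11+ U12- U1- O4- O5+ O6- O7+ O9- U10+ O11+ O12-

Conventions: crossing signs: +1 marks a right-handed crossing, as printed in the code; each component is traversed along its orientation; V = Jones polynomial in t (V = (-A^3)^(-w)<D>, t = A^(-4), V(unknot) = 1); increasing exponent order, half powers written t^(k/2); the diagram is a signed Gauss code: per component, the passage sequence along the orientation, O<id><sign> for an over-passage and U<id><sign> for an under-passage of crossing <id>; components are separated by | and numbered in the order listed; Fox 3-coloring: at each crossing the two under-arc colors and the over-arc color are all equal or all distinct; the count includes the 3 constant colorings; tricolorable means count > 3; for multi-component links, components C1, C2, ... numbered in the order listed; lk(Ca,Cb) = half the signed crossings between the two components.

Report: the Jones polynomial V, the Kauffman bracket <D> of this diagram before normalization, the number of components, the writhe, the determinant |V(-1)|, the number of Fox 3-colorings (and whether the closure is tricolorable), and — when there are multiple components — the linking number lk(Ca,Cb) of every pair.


Jones polynomial: V(t) = 1
<D> = A^-6; writhe -2
components 1, writhe -2 (12 crossings)
3-colorings: 3 of 3^12, det 1 — not tricolorable
note: w = -2 shifts under R1 moves; the (-A^3)^(2) factor cancels that in V


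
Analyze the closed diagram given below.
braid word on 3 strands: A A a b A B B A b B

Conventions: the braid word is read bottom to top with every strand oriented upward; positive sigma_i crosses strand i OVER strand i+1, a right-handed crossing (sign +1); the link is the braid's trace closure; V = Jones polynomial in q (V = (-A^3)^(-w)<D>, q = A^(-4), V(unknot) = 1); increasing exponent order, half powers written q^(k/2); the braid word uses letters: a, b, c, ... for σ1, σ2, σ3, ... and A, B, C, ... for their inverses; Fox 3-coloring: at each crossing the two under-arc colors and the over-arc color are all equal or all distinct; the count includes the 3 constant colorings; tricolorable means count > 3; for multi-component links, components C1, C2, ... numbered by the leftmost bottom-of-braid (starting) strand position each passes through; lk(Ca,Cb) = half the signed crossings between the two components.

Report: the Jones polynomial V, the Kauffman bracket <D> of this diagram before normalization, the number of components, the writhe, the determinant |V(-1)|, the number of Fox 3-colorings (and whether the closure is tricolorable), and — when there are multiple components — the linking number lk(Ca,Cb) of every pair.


Jones polynomial: V(q) = -q^-6 + q^-5 - q^-4 + 2q^-3 - q^-2 + q^-1
<D> = A^-8 - A^-4 + 2 - A^4 + A^8 - A^12; writhe -4
components 1, writhe -4 (10 crossings)
3-colorings: 3 of 3^10, det 7 — not tricolorable
note: V spans 5 powers of q: at least 5 crossings in any diagram
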